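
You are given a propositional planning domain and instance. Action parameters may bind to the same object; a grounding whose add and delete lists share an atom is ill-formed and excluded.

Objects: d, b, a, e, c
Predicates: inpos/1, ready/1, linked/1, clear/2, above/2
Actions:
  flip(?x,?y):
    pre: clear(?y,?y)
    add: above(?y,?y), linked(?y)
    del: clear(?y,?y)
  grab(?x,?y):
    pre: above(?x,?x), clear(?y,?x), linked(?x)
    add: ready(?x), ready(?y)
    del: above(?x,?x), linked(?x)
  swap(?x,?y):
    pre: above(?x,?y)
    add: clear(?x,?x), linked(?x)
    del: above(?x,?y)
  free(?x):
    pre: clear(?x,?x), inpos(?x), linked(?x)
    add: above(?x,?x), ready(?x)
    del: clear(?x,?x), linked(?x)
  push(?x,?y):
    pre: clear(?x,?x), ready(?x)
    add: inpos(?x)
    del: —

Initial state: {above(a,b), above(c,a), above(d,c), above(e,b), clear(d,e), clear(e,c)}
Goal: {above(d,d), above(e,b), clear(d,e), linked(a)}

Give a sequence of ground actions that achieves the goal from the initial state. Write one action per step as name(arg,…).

1. swap(d,c)  →  {above(a,b), above(c,a), above(e,b), clear(d,d), clear(d,e), clear(e,c), linked(d)}
2. flip(d,d)  →  {above(a,b), above(c,a), above(d,d), above(e,b), clear(d,e), clear(e,c), linked(d)}
3. swap(a,b)  →  {above(c,a), above(d,d), above(e,b), clear(a,a), clear(d,e), clear(e,c), linked(a), linked(d)}

swap(d,c); flip(d,d); swap(a,b)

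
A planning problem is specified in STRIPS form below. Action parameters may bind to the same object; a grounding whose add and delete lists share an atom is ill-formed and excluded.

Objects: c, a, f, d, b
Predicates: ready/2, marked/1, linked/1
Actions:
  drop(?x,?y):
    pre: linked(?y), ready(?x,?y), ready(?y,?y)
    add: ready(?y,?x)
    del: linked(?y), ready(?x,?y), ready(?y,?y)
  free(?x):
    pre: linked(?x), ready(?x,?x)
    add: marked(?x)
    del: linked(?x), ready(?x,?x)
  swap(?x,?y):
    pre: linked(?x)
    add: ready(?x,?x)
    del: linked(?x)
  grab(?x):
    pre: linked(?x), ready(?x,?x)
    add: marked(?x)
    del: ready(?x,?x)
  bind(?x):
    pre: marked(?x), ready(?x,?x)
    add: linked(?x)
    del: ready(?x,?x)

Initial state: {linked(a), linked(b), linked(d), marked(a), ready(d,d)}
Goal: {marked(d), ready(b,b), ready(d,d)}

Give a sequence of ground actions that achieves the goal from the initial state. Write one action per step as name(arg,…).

swap(b,c); grab(d); swap(d,c)

1. swap(b,c)  →  {linked(a), linked(d), marked(a), ready(b,b), ready(d,d)}
2. grab(d)  →  {linked(a), linked(d), marked(a), marked(d), ready(b,b)}
3. swap(d,c)  →  {linked(a), marked(a), marked(d), ready(b,b), ready(d,d)}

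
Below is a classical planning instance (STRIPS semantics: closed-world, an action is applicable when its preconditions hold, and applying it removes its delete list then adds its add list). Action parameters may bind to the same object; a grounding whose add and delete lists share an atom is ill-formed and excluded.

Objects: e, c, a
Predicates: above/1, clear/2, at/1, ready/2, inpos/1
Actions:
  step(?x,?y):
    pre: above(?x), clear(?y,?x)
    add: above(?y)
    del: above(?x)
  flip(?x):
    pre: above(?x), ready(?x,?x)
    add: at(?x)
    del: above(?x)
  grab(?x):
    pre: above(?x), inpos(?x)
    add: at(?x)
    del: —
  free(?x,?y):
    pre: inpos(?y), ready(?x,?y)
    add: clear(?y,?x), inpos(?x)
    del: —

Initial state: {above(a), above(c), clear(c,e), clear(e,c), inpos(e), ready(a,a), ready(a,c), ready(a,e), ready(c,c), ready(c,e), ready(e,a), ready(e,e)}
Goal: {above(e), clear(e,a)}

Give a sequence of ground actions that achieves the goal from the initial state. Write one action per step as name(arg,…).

1. step(c,e)  →  {above(a), above(e), clear(c,e), clear(e,c), inpos(e), ready(a,a), ready(a,c), ready(a,e), ready(c,c), ready(c,e), ready(e,a), ready(e,e)}
2. free(a,e)  →  {above(a), above(e), clear(c,e), clear(e,a), clear(e,c), inpos(a), inpos(e), ready(a,a), ready(a,c), ready(a,e), ready(c,c), ready(c,e), ready(e,a), ready(e,e)}

step(c,e); free(a,e)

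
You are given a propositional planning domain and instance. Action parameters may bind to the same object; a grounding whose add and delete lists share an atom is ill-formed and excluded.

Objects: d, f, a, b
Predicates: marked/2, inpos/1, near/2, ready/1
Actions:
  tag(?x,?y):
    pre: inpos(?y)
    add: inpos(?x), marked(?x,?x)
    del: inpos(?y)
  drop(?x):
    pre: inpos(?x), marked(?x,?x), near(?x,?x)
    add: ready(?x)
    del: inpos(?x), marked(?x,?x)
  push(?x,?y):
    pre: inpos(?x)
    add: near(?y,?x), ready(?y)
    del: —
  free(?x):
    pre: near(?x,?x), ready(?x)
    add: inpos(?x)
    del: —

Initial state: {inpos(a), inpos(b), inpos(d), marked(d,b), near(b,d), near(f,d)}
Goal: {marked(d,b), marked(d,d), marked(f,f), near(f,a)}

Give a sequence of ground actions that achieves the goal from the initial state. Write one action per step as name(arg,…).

tag(d,b); tag(f,d); push(a,f)

1. tag(d,b)  →  {inpos(a), inpos(d), marked(d,b), marked(d,d), near(b,d), near(f,d)}
2. tag(f,d)  →  {inpos(a), inpos(f), marked(d,b), marked(d,d), marked(f,f), near(b,d), near(f,d)}
3. push(a,f)  →  {inpos(a), inpos(f), marked(d,b), marked(d,d), marked(f,f), near(b,d), near(f,a), near(f,d), ready(f)}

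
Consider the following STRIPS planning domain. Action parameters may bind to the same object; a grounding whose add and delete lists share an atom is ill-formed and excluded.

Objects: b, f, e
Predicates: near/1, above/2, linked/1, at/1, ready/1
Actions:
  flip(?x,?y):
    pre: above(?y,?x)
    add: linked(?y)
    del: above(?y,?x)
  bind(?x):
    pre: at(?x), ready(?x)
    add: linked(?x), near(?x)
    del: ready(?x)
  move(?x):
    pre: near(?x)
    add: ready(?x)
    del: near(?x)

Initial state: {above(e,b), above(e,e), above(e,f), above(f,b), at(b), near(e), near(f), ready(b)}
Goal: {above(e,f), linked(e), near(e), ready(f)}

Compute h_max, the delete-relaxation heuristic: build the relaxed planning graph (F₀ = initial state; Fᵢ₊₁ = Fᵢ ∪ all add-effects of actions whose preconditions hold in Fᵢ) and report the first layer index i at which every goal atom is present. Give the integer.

F0 = init (8 atoms)
F1 = F0 ∪ {linked(b), linked(e), linked(f), near(b), ready(e), ready(f)}  (14 atoms)
goal ⊆ F1  ⇒  h_max = 1

1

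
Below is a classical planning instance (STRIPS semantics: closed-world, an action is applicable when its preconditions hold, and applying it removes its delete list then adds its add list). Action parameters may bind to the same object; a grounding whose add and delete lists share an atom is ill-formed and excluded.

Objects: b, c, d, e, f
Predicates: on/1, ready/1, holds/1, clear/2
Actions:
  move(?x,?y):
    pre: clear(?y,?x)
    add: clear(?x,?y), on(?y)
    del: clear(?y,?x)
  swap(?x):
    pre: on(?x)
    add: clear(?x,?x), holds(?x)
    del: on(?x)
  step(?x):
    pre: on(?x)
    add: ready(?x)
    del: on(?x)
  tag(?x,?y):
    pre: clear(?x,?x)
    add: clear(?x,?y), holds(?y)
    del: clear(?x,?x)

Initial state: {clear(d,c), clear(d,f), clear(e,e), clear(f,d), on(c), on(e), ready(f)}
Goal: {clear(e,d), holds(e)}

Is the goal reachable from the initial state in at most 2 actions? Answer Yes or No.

Yes

1. swap(e)  →  {clear(d,c), clear(d,f), clear(e,e), clear(f,d), holds(e), on(c), ready(f)}
2. tag(e,d)  →  {clear(d,c), clear(d,f), clear(e,d), clear(f,d), holds(d), holds(e), on(c), ready(f)}
optimal plan length = 2; 2 ≤ 2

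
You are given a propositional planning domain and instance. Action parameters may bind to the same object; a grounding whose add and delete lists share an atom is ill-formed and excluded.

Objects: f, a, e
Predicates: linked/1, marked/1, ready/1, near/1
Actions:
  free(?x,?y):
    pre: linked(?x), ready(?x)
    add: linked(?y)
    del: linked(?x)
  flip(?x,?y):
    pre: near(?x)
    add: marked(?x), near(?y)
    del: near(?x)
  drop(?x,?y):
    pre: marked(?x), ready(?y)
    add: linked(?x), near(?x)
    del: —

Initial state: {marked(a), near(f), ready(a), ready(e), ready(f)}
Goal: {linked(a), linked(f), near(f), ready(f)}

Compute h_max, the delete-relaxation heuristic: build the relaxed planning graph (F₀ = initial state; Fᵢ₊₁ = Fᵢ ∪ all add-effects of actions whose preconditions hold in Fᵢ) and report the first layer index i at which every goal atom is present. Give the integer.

F0 = init (5 atoms)
F1 = F0 ∪ {linked(a), marked(f), near(a), near(e)}  (9 atoms)
F2 = F1 ∪ {linked(e), linked(f), marked(e)}  (12 atoms)
goal ⊆ F2  ⇒  h_max = 2

2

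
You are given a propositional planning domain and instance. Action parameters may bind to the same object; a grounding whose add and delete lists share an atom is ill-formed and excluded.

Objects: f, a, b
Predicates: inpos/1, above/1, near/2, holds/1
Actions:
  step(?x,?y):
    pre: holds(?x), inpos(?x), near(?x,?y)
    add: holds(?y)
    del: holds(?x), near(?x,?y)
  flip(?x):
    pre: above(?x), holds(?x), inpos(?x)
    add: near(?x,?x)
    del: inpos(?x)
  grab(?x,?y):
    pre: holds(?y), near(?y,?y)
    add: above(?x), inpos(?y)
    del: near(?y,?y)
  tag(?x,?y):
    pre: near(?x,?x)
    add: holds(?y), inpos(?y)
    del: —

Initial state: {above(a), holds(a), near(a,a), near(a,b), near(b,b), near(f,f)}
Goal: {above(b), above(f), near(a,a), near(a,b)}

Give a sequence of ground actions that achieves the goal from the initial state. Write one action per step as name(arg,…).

grab(f,a); flip(a); grab(b,a); flip(a)

1. grab(f,a)  →  {above(a), above(f), holds(a), inpos(a), near(a,b), near(b,b), near(f,f)}
2. flip(a)  →  {above(a), above(f), holds(a), near(a,a), near(a,b), near(b,b), near(f,f)}
3. grab(b,a)  →  {above(a), above(b), above(f), holds(a), inpos(a), near(a,b), near(b,b), near(f,f)}
4. flip(a)  →  {above(a), above(b), above(f), holds(a), near(a,a), near(a,b), near(b,b), near(f,f)}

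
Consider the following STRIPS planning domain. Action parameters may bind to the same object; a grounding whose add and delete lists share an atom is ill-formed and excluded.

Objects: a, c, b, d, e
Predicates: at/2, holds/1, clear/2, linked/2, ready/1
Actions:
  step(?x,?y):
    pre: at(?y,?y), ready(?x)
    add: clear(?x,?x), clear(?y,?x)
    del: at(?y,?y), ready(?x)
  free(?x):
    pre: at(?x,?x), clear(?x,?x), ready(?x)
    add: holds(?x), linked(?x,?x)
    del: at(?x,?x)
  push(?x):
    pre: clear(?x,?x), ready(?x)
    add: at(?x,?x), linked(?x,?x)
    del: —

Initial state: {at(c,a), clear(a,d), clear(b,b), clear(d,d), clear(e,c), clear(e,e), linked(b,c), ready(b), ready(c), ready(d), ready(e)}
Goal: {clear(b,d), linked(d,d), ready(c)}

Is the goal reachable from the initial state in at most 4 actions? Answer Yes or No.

Yes

1. push(b)  →  {at(b,b), at(c,a), clear(a,d), clear(b,b), clear(d,d), clear(e,c), clear(e,e), linked(b,b), linked(b,c), ready(b), ready(c), ready(d), ready(e)}
2. push(d)  →  {at(b,b), at(c,a), at(d,d), clear(a,d), clear(b,b), clear(d,d), clear(e,c), clear(e,e), linked(b,b), linked(b,c), linked(d,d), ready(b), ready(c), ready(d), ready(e)}
3. step(d,b)  →  {at(c,a), at(d,d), clear(a,d), clear(b,b), clear(b,d), clear(d,d), clear(e,c), clear(e,e), linked(b,b), linked(b,c), linked(d,d), ready(b), ready(c), ready(e)}
optimal plan length = 3; 3 ≤ 4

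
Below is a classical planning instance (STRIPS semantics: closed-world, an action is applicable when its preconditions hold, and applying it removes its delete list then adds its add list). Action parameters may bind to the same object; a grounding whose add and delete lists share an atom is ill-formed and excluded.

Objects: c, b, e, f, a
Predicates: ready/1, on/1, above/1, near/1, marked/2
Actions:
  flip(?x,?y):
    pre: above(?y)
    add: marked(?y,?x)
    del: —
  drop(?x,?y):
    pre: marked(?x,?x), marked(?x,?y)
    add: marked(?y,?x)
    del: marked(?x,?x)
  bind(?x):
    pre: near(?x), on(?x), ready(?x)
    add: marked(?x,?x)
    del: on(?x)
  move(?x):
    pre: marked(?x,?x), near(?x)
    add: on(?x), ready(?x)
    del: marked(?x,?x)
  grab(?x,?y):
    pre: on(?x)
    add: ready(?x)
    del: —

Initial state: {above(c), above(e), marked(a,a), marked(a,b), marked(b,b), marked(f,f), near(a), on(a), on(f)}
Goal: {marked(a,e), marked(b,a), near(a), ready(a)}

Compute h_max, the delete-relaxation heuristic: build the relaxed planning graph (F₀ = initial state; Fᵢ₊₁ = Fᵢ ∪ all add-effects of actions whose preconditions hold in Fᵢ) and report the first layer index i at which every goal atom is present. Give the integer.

2

F0 = init (9 atoms)
F1 = F0 ∪ {marked(b,a), marked(c,a), marked(c,b), marked(c,c), marked(c,e), marked(c,f), marked(e,a), marked(e,b), marked(e,c), marked(e,e), marked(e,f), ready(a), ready(f)}  (22 atoms)
F2 = F1 ∪ {marked(a,c), marked(a,e), marked(b,c), marked(b,e), marked(f,c), marked(f,e)}  (28 atoms)
goal ⊆ F2  ⇒  h_max = 2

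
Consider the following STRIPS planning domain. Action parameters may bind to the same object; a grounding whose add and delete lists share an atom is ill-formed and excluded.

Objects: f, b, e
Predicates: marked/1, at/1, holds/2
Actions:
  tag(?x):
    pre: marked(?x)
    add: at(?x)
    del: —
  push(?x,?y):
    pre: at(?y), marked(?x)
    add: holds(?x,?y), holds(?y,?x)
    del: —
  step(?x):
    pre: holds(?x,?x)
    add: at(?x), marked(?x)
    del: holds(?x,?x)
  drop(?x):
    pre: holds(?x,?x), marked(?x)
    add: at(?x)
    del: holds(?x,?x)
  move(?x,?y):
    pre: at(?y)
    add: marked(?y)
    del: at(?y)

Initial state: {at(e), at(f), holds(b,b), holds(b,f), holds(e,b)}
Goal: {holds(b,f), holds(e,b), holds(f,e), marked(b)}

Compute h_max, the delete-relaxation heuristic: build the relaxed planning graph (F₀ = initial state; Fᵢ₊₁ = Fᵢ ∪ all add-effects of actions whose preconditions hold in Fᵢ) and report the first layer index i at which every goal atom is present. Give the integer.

F0 = init (5 atoms)
F1 = F0 ∪ {at(b), marked(b), marked(e), marked(f)}  (9 atoms)
F2 = F1 ∪ {holds(b,e), holds(e,e), holds(e,f), holds(f,b), holds(f,e), holds(f,f)}  (15 atoms)
goal ⊆ F2  ⇒  h_max = 2

2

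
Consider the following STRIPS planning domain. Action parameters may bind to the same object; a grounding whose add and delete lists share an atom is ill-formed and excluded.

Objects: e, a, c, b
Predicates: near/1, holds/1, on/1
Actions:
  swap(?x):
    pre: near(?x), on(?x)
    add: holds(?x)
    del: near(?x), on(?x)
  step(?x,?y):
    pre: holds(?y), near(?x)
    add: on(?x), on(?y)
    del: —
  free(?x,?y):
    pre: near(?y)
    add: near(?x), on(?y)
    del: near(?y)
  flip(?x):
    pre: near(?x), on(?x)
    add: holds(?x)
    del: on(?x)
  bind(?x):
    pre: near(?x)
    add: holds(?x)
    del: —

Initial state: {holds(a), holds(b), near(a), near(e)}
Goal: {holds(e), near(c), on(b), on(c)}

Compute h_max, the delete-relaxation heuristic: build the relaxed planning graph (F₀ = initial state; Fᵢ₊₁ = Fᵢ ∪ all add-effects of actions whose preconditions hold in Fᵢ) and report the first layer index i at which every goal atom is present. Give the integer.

2

F0 = init (4 atoms)
F1 = F0 ∪ {holds(e), near(b), near(c), on(a), on(b), on(e)}  (10 atoms)
F2 = F1 ∪ {holds(c), on(c)}  (12 atoms)
goal ⊆ F2  ⇒  h_max = 2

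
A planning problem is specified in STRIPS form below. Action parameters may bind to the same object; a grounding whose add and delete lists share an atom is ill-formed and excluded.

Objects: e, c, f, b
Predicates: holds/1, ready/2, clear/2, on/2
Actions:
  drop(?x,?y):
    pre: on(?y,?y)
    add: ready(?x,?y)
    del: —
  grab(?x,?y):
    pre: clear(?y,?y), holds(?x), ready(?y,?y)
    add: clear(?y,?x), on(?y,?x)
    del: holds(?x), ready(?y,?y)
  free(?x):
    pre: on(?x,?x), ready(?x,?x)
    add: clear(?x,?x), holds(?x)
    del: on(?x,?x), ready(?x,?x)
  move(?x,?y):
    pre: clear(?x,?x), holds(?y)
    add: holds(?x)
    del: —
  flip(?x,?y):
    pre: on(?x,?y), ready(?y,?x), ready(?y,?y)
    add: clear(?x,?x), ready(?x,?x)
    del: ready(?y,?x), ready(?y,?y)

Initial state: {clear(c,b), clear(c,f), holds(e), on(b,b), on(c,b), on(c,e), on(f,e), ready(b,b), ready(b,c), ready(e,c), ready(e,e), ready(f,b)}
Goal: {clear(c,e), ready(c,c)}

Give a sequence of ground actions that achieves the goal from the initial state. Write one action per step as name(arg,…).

1. flip(c,e)  →  {clear(c,b), clear(c,c), clear(c,f), holds(e), on(b,b), on(c,b), on(c,e), on(f,e), ready(b,b), ready(b,c), ready(c,c), ready(f,b)}
2. grab(e,c)  →  {clear(c,b), clear(c,c), clear(c,e), clear(c,f), on(b,b), on(c,b), on(c,e), on(f,e), ready(b,b), ready(b,c), ready(f,b)}
3. flip(c,b)  →  {clear(c,b), clear(c,c), clear(c,e), clear(c,f), on(b,b), on(c,b), on(c,e), on(f,e), ready(c,c), ready(f,b)}

flip(c,e); grab(e,c); flip(c,b)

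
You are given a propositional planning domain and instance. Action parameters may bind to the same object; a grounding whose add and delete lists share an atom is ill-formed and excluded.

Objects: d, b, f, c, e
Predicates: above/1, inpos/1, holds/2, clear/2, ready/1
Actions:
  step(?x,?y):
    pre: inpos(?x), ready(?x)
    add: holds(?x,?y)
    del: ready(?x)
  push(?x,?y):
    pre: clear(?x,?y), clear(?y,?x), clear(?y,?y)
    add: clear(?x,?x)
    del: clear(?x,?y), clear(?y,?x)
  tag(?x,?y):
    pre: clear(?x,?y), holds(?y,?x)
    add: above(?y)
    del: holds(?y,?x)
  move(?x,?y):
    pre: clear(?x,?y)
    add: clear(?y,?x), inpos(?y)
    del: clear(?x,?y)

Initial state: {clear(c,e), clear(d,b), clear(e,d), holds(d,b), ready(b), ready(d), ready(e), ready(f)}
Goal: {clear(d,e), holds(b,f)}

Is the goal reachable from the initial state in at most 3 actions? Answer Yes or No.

Yes

1. move(d,b)  →  {clear(b,d), clear(c,e), clear(e,d), holds(d,b), inpos(b), ready(b), ready(d), ready(e), ready(f)}
2. step(b,f)  →  {clear(b,d), clear(c,e), clear(e,d), holds(b,f), holds(d,b), inpos(b), ready(d), ready(e), ready(f)}
3. move(e,d)  →  {clear(b,d), clear(c,e), clear(d,e), holds(b,f), holds(d,b), inpos(b), inpos(d), ready(d), ready(e), ready(f)}
optimal plan length = 3; 3 ≤ 3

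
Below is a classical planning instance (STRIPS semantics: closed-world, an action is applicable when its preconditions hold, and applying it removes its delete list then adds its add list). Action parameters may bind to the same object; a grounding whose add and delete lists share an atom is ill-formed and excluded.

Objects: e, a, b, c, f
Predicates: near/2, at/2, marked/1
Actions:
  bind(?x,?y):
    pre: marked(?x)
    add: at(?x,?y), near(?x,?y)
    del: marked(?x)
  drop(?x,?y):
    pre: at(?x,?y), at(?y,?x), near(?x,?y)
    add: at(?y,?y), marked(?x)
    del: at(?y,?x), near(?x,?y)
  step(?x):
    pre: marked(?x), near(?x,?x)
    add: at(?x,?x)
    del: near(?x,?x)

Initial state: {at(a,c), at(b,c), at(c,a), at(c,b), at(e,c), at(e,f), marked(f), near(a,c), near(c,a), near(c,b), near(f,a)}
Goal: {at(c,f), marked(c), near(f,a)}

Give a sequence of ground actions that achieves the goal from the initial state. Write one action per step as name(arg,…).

1. drop(c,a)  →  {at(a,a), at(b,c), at(c,a), at(c,b), at(e,c), at(e,f), marked(c), marked(f), near(a,c), near(c,b), near(f,a)}
2. bind(c,f)  →  {at(a,a), at(b,c), at(c,a), at(c,b), at(c,f), at(e,c), at(e,f), marked(f), near(a,c), near(c,b), near(c,f), near(f,a)}
3. drop(c,b)  →  {at(a,a), at(b,b), at(c,a), at(c,b), at(c,f), at(e,c), at(e,f), marked(c), marked(f), near(a,c), near(c,f), near(f,a)}

drop(c,a); bind(c,f); drop(c,b)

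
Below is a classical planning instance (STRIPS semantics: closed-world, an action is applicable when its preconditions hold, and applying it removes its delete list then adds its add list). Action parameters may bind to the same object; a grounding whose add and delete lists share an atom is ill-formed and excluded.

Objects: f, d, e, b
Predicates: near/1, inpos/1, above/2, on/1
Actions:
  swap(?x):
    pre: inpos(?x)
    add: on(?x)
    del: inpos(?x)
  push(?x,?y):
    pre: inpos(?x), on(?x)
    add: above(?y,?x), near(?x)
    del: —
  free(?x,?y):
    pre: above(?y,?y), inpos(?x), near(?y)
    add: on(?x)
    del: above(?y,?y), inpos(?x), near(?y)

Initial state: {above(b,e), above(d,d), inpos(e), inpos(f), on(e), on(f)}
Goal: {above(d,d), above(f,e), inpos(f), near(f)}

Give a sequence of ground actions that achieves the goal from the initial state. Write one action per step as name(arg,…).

push(f,f); push(e,f)

1. push(f,f)  →  {above(b,e), above(d,d), above(f,f), inpos(e), inpos(f), near(f), on(e), on(f)}
2. push(e,f)  →  {above(b,e), above(d,d), above(f,e), above(f,f), inpos(e), inpos(f), near(e), near(f), on(e), on(f)}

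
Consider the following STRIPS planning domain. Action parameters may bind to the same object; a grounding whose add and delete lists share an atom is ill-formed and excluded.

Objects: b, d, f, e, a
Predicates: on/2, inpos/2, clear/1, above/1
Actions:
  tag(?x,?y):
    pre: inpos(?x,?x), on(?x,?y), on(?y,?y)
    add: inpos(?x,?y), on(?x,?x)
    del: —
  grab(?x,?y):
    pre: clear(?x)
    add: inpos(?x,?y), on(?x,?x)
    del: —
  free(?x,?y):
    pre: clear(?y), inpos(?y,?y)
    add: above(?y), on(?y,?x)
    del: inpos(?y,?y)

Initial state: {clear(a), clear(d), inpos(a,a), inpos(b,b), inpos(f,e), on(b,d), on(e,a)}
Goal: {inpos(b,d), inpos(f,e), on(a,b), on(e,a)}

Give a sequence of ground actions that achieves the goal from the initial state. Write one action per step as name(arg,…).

1. grab(d,b)  →  {clear(a), clear(d), inpos(a,a), inpos(b,b), inpos(d,b), inpos(f,e), on(b,d), on(d,d), on(e,a)}
2. tag(b,d)  →  {clear(a), clear(d), inpos(a,a), inpos(b,b), inpos(b,d), inpos(d,b), inpos(f,e), on(b,b), on(b,d), on(d,d), on(e,a)}
3. free(b,a)  →  {above(a), clear(a), clear(d), inpos(b,b), inpos(b,d), inpos(d,b), inpos(f,e), on(a,b), on(b,b), on(b,d), on(d,d), on(e,a)}

grab(d,b); tag(b,d); free(b,a)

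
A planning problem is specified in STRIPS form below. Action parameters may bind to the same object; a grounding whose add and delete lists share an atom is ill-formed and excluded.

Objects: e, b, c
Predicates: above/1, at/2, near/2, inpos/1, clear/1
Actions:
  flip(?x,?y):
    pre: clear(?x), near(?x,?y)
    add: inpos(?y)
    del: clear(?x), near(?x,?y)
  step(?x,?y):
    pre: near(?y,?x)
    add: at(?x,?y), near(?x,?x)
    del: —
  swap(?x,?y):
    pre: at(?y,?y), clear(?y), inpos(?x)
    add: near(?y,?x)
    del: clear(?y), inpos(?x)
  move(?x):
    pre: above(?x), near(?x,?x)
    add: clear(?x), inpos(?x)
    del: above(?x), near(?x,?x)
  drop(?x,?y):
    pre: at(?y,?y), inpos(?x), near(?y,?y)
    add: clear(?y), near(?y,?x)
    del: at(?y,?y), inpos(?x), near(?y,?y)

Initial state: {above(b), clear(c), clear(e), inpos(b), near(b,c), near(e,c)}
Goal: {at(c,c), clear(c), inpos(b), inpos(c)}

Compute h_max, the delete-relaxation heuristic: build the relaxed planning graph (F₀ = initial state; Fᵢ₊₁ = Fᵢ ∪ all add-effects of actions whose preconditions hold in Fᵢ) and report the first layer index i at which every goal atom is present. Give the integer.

2

F0 = init (6 atoms)
F1 = F0 ∪ {at(c,b), at(c,e), inpos(c), near(c,c)}  (10 atoms)
F2 = F1 ∪ {at(c,c)}  (11 atoms)
goal ⊆ F2  ⇒  h_max = 2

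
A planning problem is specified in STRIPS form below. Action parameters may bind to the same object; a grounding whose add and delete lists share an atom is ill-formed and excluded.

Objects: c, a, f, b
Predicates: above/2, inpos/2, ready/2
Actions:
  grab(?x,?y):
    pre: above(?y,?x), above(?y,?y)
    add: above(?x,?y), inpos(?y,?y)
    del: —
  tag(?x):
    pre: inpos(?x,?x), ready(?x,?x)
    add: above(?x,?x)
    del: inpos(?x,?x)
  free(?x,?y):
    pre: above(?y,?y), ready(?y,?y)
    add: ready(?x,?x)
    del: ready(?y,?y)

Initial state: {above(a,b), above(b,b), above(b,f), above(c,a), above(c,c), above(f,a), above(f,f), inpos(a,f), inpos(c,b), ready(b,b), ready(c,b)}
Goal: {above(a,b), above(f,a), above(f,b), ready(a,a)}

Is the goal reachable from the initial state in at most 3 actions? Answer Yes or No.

Yes

1. grab(f,b)  →  {above(a,b), above(b,b), above(b,f), above(c,a), above(c,c), above(f,a), above(f,b), above(f,f), inpos(a,f), inpos(b,b), inpos(c,b), ready(b,b), ready(c,b)}
2. free(a,b)  →  {above(a,b), above(b,b), above(b,f), above(c,a), above(c,c), above(f,a), above(f,b), above(f,f), inpos(a,f), inpos(b,b), inpos(c,b), ready(a,a), ready(c,b)}
optimal plan length = 2; 2 ≤ 3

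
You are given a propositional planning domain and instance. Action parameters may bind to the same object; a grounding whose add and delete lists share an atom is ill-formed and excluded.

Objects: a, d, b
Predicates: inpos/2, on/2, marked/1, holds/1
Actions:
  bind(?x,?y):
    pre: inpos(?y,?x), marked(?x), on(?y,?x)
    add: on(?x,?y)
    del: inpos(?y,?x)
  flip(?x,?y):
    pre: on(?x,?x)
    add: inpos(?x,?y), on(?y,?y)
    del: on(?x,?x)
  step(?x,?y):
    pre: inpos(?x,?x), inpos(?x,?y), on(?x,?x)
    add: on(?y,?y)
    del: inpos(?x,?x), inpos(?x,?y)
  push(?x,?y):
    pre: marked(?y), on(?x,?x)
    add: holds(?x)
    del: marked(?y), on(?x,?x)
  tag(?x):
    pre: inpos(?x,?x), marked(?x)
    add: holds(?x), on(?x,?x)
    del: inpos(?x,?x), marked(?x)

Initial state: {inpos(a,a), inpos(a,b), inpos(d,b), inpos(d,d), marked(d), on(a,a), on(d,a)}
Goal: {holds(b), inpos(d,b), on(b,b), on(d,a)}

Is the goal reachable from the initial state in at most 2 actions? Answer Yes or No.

No

1. step(a,b)  →  {inpos(d,b), inpos(d,d), marked(d), on(a,a), on(b,b), on(d,a)}
2. push(b,d)  →  {holds(b), inpos(d,b), inpos(d,d), on(a,a), on(d,a)}
3. flip(a,b)  →  {holds(b), inpos(a,b), inpos(d,b), inpos(d,d), on(b,b), on(d,a)}
optimal plan length = 3; 3 > 2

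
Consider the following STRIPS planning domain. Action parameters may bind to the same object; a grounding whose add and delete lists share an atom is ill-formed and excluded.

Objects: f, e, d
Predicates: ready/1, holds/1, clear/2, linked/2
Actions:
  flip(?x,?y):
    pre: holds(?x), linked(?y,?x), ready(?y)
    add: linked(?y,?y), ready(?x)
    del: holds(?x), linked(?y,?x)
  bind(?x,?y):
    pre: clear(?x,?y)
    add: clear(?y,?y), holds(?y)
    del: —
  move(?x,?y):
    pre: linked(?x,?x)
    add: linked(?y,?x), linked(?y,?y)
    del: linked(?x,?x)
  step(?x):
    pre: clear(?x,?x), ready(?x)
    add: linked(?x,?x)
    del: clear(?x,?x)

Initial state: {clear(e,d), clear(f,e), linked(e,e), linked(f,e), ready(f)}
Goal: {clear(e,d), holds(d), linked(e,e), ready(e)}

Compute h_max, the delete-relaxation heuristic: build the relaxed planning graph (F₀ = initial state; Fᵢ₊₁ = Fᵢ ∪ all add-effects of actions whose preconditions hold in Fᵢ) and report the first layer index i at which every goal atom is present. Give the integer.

2

F0 = init (5 atoms)
F1 = F0 ∪ {clear(d,d), clear(e,e), holds(d), holds(e), linked(d,d), linked(d,e), linked(f,f)}  (12 atoms)
F2 = F1 ∪ {linked(d,f), linked(e,d), linked(e,f), linked(f,d), ready(e)}  (17 atoms)
goal ⊆ F2  ⇒  h_max = 2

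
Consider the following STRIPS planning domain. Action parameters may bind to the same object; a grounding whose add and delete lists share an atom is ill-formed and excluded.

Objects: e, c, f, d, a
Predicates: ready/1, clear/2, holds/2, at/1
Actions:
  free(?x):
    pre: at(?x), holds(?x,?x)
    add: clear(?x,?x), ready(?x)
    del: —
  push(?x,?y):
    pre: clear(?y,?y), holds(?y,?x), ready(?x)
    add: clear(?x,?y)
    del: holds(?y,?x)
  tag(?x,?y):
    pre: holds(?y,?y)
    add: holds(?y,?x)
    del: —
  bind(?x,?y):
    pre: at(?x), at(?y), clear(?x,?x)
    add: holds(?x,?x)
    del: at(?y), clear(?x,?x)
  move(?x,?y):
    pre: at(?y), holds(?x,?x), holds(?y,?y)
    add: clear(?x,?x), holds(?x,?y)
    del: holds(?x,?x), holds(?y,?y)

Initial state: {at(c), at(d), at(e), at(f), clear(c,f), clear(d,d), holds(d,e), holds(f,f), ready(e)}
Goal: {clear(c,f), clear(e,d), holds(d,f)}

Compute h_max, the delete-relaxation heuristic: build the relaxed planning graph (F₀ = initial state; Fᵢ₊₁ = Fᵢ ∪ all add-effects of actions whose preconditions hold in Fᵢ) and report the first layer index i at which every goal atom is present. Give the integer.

2

F0 = init (9 atoms)
F1 = F0 ∪ {clear(e,d), clear(f,f), holds(d,d), holds(f,a), holds(f,c), holds(f,d), holds(f,e), ready(f)}  (17 atoms)
F2 = F1 ∪ {clear(e,f), holds(d,a), holds(d,c), holds(d,f), ready(d)}  (22 atoms)
goal ⊆ F2  ⇒  h_max = 2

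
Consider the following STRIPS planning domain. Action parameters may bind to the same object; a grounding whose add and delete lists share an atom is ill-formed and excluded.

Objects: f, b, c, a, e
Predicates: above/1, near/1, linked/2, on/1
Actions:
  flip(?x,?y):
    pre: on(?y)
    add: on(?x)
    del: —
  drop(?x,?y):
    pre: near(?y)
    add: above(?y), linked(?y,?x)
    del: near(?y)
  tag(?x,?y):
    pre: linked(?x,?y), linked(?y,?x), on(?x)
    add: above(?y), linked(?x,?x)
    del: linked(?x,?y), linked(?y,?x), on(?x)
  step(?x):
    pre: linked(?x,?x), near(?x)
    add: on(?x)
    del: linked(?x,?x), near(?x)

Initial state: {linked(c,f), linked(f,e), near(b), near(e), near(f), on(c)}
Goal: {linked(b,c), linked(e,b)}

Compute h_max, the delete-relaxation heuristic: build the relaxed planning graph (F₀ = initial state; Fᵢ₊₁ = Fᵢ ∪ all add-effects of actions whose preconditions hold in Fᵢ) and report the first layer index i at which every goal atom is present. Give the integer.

F0 = init (6 atoms)
F1 = F0 ∪ {above(b), above(e), above(f), linked(b,a), linked(b,b), linked(b,c), linked(b,e), linked(b,f), linked(e,a), linked(e,b), linked(e,c), linked(e,e), linked(e,f), linked(f,a), linked(f,b), linked(f,c), linked(f,f), on(a), on(b), on(e), on(f)}  (27 atoms)
goal ⊆ F1  ⇒  h_max = 1

1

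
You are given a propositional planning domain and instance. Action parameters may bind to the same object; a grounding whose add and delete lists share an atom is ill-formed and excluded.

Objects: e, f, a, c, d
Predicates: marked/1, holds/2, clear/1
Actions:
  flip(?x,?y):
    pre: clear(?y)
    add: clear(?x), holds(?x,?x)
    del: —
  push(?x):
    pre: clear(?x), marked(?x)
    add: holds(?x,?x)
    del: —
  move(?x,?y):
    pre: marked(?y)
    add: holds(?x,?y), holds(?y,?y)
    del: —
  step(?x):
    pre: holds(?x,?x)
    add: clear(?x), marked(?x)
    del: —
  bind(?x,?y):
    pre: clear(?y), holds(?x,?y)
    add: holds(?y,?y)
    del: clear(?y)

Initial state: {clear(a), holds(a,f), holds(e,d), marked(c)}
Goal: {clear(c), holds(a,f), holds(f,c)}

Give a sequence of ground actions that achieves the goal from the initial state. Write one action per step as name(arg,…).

flip(c,a); move(f,c)

1. flip(c,a)  →  {clear(a), clear(c), holds(a,f), holds(c,c), holds(e,d), marked(c)}
2. move(f,c)  →  {clear(a), clear(c), holds(a,f), holds(c,c), holds(e,d), holds(f,c), marked(c)}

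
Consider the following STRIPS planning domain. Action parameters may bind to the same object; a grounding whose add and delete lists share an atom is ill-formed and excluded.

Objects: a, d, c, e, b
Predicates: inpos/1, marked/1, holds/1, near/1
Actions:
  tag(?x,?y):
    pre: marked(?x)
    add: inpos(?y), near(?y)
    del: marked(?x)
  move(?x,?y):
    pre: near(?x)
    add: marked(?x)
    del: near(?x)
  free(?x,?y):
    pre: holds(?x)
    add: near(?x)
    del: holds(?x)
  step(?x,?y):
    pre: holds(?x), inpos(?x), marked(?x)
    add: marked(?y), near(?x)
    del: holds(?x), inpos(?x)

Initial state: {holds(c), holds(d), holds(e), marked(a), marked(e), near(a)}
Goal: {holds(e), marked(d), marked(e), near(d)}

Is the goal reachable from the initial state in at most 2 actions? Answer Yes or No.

1. tag(a,d)  →  {holds(c), holds(d), holds(e), inpos(d), marked(e), near(a), near(d)}
2. move(d,a)  →  {holds(c), holds(d), holds(e), inpos(d), marked(d), marked(e), near(a)}
3. free(d,a)  →  {holds(c), holds(e), inpos(d), marked(d), marked(e), near(a), near(d)}
optimal plan length = 3; 3 > 2

No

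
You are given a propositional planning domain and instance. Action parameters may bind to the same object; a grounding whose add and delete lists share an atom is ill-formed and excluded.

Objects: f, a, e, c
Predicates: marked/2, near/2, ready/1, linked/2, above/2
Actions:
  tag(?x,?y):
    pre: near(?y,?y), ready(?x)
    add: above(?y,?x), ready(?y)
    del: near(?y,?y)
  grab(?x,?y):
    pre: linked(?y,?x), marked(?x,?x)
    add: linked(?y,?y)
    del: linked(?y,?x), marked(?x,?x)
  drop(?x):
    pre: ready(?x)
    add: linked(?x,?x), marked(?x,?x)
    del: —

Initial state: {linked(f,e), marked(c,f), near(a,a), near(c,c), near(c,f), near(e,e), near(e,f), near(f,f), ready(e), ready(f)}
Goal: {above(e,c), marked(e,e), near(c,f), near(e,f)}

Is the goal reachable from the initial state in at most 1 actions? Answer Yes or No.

1. tag(f,c)  →  {above(c,f), linked(f,e), marked(c,f), near(a,a), near(c,f), near(e,e), near(e,f), near(f,f), ready(c), ready(e), ready(f)}
2. tag(c,e)  →  {above(c,f), above(e,c), linked(f,e), marked(c,f), near(a,a), near(c,f), near(e,f), near(f,f), ready(c), ready(e), ready(f)}
3. drop(e)  →  {above(c,f), above(e,c), linked(e,e), linked(f,e), marked(c,f), marked(e,e), near(a,a), near(c,f), near(e,f), near(f,f), ready(c), ready(e), ready(f)}
optimal plan length = 3; 3 > 1

No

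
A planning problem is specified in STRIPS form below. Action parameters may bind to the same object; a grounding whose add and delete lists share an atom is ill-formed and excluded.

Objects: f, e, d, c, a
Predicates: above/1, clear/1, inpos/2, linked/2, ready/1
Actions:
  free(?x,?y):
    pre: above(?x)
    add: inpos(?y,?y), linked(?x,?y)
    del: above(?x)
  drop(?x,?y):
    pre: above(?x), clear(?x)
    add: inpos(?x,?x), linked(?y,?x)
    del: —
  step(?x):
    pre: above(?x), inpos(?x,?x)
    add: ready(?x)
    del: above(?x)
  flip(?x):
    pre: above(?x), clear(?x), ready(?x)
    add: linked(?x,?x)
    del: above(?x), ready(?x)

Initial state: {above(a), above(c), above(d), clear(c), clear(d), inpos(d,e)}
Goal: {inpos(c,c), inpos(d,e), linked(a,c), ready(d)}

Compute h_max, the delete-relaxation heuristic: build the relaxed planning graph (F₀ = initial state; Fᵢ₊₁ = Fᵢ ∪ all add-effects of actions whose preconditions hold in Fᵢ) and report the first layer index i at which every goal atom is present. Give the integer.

2

F0 = init (6 atoms)
F1 = F0 ∪ {inpos(a,a), inpos(c,c), inpos(d,d), inpos(e,e), inpos(f,f), linked(a,a), linked(a,c), linked(a,d), linked(a,e), linked(a,f), linked(c,a), linked(c,c), linked(c,d), linked(c,e), linked(c,f), linked(d,a), linked(d,c), linked(d,d), linked(d,e), linked(d,f), linked(e,c), linked(e,d), linked(f,c), linked(f,d)}  (30 atoms)
F2 = F1 ∪ {ready(a), ready(c), ready(d)}  (33 atoms)
goal ⊆ F2  ⇒  h_max = 2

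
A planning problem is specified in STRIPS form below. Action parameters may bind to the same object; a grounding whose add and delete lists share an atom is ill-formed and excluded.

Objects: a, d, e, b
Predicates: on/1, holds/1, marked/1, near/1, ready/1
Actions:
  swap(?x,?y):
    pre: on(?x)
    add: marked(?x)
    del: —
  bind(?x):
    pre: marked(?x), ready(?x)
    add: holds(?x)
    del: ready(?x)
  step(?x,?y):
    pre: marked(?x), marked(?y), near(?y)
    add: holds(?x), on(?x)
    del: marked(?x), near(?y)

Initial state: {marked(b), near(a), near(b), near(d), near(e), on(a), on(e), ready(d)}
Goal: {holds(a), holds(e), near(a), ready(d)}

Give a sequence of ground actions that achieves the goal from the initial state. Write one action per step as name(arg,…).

swap(a,a); swap(e,a); step(a,e); step(e,b)

1. swap(a,a)  →  {marked(a), marked(b), near(a), near(b), near(d), near(e), on(a), on(e), ready(d)}
2. swap(e,a)  →  {marked(a), marked(b), marked(e), near(a), near(b), near(d), near(e), on(a), on(e), ready(d)}
3. step(a,e)  →  {holds(a), marked(b), marked(e), near(a), near(b), near(d), on(a), on(e), ready(d)}
4. step(e,b)  →  {holds(a), holds(e), marked(b), near(a), near(d), on(a), on(e), ready(d)}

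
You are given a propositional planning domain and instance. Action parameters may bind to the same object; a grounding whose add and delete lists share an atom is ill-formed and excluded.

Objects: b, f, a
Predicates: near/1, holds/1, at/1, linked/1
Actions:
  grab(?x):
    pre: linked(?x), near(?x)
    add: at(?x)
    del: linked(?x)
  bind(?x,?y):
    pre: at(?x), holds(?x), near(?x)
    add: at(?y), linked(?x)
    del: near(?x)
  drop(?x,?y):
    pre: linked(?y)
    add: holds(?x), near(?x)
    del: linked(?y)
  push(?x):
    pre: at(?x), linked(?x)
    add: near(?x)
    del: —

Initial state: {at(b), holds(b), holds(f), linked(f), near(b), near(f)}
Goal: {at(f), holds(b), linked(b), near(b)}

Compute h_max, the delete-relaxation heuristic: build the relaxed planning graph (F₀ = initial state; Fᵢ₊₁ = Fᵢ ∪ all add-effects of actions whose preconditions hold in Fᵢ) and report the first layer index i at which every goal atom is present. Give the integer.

F0 = init (6 atoms)
F1 = F0 ∪ {at(a), at(f), holds(a), linked(b), near(a)}  (11 atoms)
goal ⊆ F1  ⇒  h_max = 1

1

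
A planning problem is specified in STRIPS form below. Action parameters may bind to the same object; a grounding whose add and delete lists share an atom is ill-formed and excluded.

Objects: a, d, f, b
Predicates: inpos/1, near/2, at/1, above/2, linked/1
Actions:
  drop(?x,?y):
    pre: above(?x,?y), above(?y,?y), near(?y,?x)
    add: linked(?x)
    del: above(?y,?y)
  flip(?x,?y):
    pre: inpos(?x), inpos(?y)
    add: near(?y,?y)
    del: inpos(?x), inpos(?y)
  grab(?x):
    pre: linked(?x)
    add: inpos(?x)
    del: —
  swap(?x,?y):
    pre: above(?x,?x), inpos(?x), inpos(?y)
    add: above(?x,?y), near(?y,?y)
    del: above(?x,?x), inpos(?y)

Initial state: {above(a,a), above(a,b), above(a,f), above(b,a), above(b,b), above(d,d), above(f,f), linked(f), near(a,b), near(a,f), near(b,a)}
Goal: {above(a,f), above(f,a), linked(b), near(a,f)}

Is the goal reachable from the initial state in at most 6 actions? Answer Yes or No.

Yes

1. drop(a,b)  →  {above(a,a), above(a,b), above(a,f), above(b,a), above(d,d), above(f,f), linked(a), linked(f), near(a,b), near(a,f), near(b,a)}
2. drop(b,a)  →  {above(a,b), above(a,f), above(b,a), above(d,d), above(f,f), linked(a), linked(b), linked(f), near(a,b), near(a,f), near(b,a)}
3. grab(a)  →  {above(a,b), above(a,f), above(b,a), above(d,d), above(f,f), inpos(a), linked(a), linked(b), linked(f), near(a,b), near(a,f), near(b,a)}
4. grab(f)  →  {above(a,b), above(a,f), above(b,a), above(d,d), above(f,f), inpos(a), inpos(f), linked(a), linked(b), linked(f), near(a,b), near(a,f), near(b,a)}
5. swap(f,a)  →  {above(a,b), above(a,f), above(b,a), above(d,d), above(f,a), inpos(f), linked(a), linked(b), linked(f), near(a,a), near(a,b), near(a,f), near(b,a)}
optimal plan length = 5; 5 ≤ 6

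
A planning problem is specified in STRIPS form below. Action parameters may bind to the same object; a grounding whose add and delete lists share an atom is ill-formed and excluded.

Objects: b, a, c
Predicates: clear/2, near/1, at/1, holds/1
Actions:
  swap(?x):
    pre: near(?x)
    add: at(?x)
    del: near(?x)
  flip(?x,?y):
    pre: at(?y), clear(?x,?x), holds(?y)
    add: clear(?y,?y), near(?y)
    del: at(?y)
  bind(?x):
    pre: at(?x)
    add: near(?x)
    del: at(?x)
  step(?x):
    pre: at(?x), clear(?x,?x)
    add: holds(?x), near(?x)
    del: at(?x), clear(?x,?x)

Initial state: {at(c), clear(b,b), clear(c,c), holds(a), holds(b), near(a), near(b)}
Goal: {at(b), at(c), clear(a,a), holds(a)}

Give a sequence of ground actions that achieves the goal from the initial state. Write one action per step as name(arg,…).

swap(b); swap(a); flip(b,a)

1. swap(b)  →  {at(b), at(c), clear(b,b), clear(c,c), holds(a), holds(b), near(a)}
2. swap(a)  →  {at(a), at(b), at(c), clear(b,b), clear(c,c), holds(a), holds(b)}
3. flip(b,a)  →  {at(b), at(c), clear(a,a), clear(b,b), clear(c,c), holds(a), holds(b), near(a)}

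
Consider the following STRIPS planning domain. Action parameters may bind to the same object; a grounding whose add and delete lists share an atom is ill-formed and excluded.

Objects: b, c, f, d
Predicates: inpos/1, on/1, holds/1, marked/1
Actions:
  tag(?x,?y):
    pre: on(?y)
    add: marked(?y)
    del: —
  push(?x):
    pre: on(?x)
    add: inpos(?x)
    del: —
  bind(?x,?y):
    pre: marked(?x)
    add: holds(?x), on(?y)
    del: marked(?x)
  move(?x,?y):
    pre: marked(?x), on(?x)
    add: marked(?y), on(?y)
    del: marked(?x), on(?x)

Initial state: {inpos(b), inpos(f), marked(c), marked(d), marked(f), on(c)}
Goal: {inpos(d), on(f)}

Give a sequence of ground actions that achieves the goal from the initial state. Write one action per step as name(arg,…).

1. bind(c,f)  →  {holds(c), inpos(b), inpos(f), marked(d), marked(f), on(c), on(f)}
2. bind(f,d)  →  {holds(c), holds(f), inpos(b), inpos(f), marked(d), on(c), on(d), on(f)}
3. push(d)  →  {holds(c), holds(f), inpos(b), inpos(d), inpos(f), marked(d), on(c), on(d), on(f)}

bind(c,f); bind(f,d); push(d)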